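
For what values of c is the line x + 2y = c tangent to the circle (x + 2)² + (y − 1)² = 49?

Tangency holds when the distance from the centre (−2, 1) to the line equals the radius 7:
|1·(−2) + 2·1 − c| / √5 = 7
|c| = 7√5.

c = ±7√5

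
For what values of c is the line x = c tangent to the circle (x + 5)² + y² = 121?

c = −16 or c = 6

For a tangent, require d(centre, line) = r = 11.
|1·(−5) + 0·0 − c| / √1 = 11
|c − (−5)| = 11, so c = 6 or c = −16.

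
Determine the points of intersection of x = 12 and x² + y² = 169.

(12, −5) and (12, 5)

The line gives x = 12. Substituting into the circle:
y² − 25 = 0
y = 5 or y = −5, giving (12, 5) and (12, −5).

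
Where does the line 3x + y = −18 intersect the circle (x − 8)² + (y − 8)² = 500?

(−12, 18) and (−2, −12)

Express y = −3x − 18 and substitute into the circle:
10x² + 140x + 240 = 0  ⟹  x² + 14x + 24 = 0
x = −2 or x = −12, giving (−2, −12) and (−12, 18).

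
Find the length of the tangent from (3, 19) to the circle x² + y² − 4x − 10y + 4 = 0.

With centre O = (2, 5), |OP|² = 197 and r² = 25.
The tangent meets the radius at right angles, so tangent² = |PO|² − r² = 197 − 25 = 172.

2√43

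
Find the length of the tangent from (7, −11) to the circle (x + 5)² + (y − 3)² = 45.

With centre O = (−5, 3), |OP|² = 340 and r² = 45.
The tangent meets the radius at right angles, so tangent² = |PO|² − r² = 340 − 45 = 295.

√295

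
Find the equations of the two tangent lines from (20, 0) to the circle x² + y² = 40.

x + 3y = 20 and x − 3y = 20

Write the tangent as mx − y + (0 − m·(20)) = 0 and set its distance from the centre to 2√10:
[m·(−20) − (0)]² = 40(m² + 1)
9m² − 1 = 0, so m = −1/3 or m = 1/3.
With m = −1/3: x + 3y = 20. With m = 1/3: x − 3y = 20.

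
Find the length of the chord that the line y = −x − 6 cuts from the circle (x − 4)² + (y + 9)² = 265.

23√2

Substitute y = −x − 6:
2x² − 14x − 240 = 0  ⟹  x² − 7x − 120 = 0
x = 15 or x = −8, giving (15, −21) and (−8, 2).
|(15, −21) − (−8, 2)| = √((23)² + (−23)²) = 23√2.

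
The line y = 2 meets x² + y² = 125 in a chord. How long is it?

22

From the line, y = 2. Substituting:
x² − 121 = 0
x = 11 or x = −11, giving (11, 2) and (−11, 2).
|(11, 2) − (−11, 2)| = √((22)² + (0)²) = 22.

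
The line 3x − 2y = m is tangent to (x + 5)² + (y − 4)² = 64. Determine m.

m = −23 ± 8√13

Tangency holds when the distance from the centre (−5, 4) to the line equals the radius 8:
|3·(−5) − 2·4 − m| / √13 = 8
|m − (−23)| = 8√13.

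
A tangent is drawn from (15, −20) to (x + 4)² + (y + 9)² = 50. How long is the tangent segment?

The centre is (−4, −9) and r = 5√2. The square of the distance from P to the centre is 361 + 121 = 482.
By the tangent–radius right angle, tangent length = √(|PO|² − r²) = √432 = 12√3.

12√3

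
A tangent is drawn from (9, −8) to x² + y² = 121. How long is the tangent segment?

2√6

With centre O = (0, 0), |OP|² = 145 and r² = 121.
The tangent meets the radius at right angles, so tangent² = |PO|² − r² = 145 − 121 = 24.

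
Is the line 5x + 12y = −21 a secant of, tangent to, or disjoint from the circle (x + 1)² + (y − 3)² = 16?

tangent

Substituting the line into the circle gives 169x² + 858x + 1089 = 0.
Δ = 736164 − 736164 = 0.
A repeated root: the line is tangent.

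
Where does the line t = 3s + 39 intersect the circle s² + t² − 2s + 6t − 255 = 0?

Substitute t = 3s + 39:
10s² + 250s + 1500 = 0  ⟹  s² + 25s + 150 = 0
s = −10 or s = −15, giving (−10, 9) and (−15, −6).

(−15, −6) and (−10, 9)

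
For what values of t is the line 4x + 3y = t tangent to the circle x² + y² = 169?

t = −65 or t = 65

For a tangent, require d(centre, line) = r = 13.
|4·0 + 3·0 − t| / √25 = 13
|t| = 13·5, so t = 65 or t = −65.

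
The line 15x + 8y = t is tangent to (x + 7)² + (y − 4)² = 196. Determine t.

For a tangent, require d(centre, line) = r = 14.
|15·(−7) + 8·4 − t| / √289 = 14
|t − (−73)| = 14·17, so t = 165 or t = −311.

t = −311 or t = 165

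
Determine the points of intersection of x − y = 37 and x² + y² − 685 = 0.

(18, −19) and (19, −18)

Express y = x − 37 and substitute into the circle:
2x² − 74x + 684 = 0  ⟹  x² − 37x + 342 = 0
x = 19 or x = 18, giving (19, −18) and (18, −19).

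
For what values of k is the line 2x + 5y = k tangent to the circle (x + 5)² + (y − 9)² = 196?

Tangency holds when the distance from the centre (−5, 9) to the line equals the radius 14:
|2·(−5) + 5·9 − k| / √29 = 14
|k − (35)| = 14√29.

k = 35 ± 14√29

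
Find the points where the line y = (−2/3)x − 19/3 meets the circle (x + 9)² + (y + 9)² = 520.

Substitute y = (−19 − 2x)/3:
13x² + 130x − 3887 = 0  ⟹  x² + 10x − 299 = 0
x = 13 or x = −23, giving (13, −15) and (−23, 9).

(−23, 9) and (13, −15)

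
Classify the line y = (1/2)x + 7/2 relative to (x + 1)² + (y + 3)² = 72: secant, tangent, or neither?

Substituting the line into the circle gives 5x² + 34x − 115 = 0.
Δ = 1156 − (−2300) = 3456.
Two real roots: the line is a secant.

secant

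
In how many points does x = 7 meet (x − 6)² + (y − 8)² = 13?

Substituting the line into the circle gives y² − 16y + 52 = 0.
Δ = 256 − 208 = 48.
Two real roots: the line is a secant.

2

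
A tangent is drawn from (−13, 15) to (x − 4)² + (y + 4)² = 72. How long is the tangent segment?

The centre is (4, −4) and r = 6√2. The square of the distance from P to the centre is 289 + 361 = 650.
Power of the point: PT² = |PO|² − r² = 578, so PT = 17√2.

17√2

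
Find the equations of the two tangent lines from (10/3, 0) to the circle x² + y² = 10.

A line y − (0) = m(x − (10/3)) is tangent when its distance from (0, 0) is √10:
[m·(−10/3) − (0)]² = 10(m² + 1)
m² − 9 = 0, so m = 3 or m = −3.
Through (10/3, 0) these give 3x − y = 10 and 3x + y = 10.

3x − y = 10 and 3x + y = 10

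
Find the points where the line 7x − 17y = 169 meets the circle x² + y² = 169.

Substitute y = (−169 + 7x)/17:
338x² − 2366x − 20280 = 0  ⟹  x² − 7x − 60 = 0
x = 12 or x = −5, giving (12, −5) and (−5, −12).

(−5, −12) and (12, −5)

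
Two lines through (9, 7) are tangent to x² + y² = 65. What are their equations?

8x − y = 65 and x + 8y = 65

A line y − (7) = m(x − (9)) is tangent when its distance from (0, 0) is √65:
[m·(−9) − (−7)]² = 65(m² + 1)
8m² − 63m − 8 = 0, so m = 8 or m = −1/8.
With m = 8: 8x − y = 65. With m = −1/8: x + 8y = 65.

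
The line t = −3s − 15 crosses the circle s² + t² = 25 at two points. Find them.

(−5, 0) and (−4, −3)

Substitute t = −3s − 15:
10s² + 90s + 200 = 0  ⟹  s² + 9s + 20 = 0
s = −4 or s = −5, giving (−4, −3) and (−5, 0).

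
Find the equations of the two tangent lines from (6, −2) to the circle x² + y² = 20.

x − 2y = 10 and 2x + y = 10

Write the tangent as mx − y + (−2 − m·(6)) = 0 and set its distance from the centre to 2√5:
(−6m − (2))² = 20(m² + 1)
2m² + 3m − 2 = 0, so m = 1/2 or m = −2.
With m = 1/2: x − 2y = 10. With m = −2: 2x + y = 10.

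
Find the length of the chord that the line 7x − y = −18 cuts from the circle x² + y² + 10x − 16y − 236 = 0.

Substitute y = 7x + 18:
50x² + 150x − 200 = 0  ⟹  x² + 3x − 4 = 0
x = 1 or x = −4, giving (1, 25) and (−4, −10).
|(1, 25) − (−4, −10)| = √((5)² + (35)²) = 25√2.

25√2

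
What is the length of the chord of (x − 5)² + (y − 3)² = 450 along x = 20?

The line gives x = 20. Substituting into the circle:
y² − 6y − 216 = 0
y = 18 or y = −12, giving (20, 18) and (20, −12).
|(20, 18) − (20, −12)| = √((0)² + (30)²) = 30.

30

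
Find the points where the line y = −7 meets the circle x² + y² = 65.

(−4, −7) and (4, −7)

From the line, y = −7. Substituting:
x² − 16 = 0
x = 4 or x = −4, giving (4, −7) and (−4, −7).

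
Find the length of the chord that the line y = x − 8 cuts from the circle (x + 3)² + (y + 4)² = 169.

17√2

Express y = x − 8 and substitute into the circle:
2x² − 2x − 144 = 0  ⟹  x² − x − 72 = 0
x = 9 or x = −8, giving (9, 1) and (−8, −16).
Chord length = distance between (9, 1) and (−8, −16) = √578 = 17√2.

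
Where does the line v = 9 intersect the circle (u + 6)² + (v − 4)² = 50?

From the line, v = 9. Substituting:
u² + 12u + 11 = 0
u = −1 or u = −11, giving (−1, 9) and (−11, 9).

(−11, 9) and (−1, 9)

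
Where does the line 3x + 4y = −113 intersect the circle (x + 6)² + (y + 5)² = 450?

(−27, −8) and (−3, −26)

Express y = (−113 − 3x)/4 and substitute into the circle:
25x² + 750x + 2025 = 0  ⟹  x² + 30x + 81 = 0
x = −3 or x = −27, giving (−3, −26) and (−27, −8).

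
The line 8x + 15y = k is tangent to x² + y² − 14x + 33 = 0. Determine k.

k = −12 or k = 124

The line touches the circle iff its distance from (7, 0) is 4:
|8·7 + 15·0 − k| / √289 = 4
|k − (56)| = 4·17, so k = 124 or k = −12.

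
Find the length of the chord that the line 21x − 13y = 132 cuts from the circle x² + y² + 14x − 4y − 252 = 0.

From the line, y = (−132 + 21x)/13. Substituting:
610x² − 4270x − 18300 = 0  ⟹  x² − 7x − 30 = 0
x = 10 or x = −3, giving (10, 6) and (−3, −15).
|(10, 6) − (−3, −15)| = √((13)² + (21)²) = √610.

√610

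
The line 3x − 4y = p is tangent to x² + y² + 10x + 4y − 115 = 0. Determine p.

For a tangent, require d(centre, line) = r = 12.
|3·(−5) − 4·(−2) − p| / √25 = 12
|p − (−7)| = 12·5, so p = 53 or p = −67.

p = −67 or p = 53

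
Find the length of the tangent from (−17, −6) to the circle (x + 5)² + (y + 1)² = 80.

√89

Centre (−5, −1), r² = 80. |PO|² = (−12)² + (−5)² = 169.
Power of the point: PT² = |PO|² − r² = 89, so PT = √89.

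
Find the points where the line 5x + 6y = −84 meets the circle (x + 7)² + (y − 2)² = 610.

From the line, y = (−84 − 5x)/6. Substituting:
61x² + 1464x − 10980 = 0  ⟹  x² + 24x − 180 = 0
x = 6 or x = −30, giving (6, −19) and (−30, 11).

(−30, 11) and (6, −19)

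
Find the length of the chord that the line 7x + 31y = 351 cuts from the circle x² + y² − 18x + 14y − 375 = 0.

√1010

Centre (9, −7), r² = 505. Perpendicular distance d from centre to line = |−505| / √1010 = 505/√1010.
Chord = 2√(r² − d²) = 2·√(505/2) = √1010.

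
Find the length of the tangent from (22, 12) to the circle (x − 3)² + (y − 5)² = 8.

√402

Centre (3, 5), r² = 8. |PO|² = (19)² + (7)² = 410.
Power of the point: PT² = |PO|² − r² = 402, so PT = √402.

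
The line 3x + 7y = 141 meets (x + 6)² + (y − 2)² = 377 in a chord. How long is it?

√58

Substitute y = (141 − 3x)/7:
58x² − 174x − 580 = 0  ⟹  x² − 3x − 10 = 0
x = 5 or x = −2, giving (5, 18) and (−2, 21).
Chord length = distance between (5, 18) and (−2, 21) = √58 = √58.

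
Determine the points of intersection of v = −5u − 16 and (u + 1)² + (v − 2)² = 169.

(−6, 14) and (−1, −11)

From the line, v = −5u − 16. Substituting:
26u² + 182u + 156 = 0  ⟹  u² + 7u + 6 = 0
u = −1 or u = −6, giving (−1, −11) and (−6, 14).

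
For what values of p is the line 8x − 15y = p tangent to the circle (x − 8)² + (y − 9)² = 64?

Tangency holds when the distance from the centre (8, 9) to the line equals the radius 8:
|8·8 − 15·9 − p| / √289 = 8
|p − (−71)| = 8·17, so p = 65 or p = −207.

p = −207 or p = 65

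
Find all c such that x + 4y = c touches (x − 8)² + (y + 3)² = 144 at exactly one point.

c = −4 ± 12√17

The line touches the circle iff its distance from (8, −3) is 12:
|1·8 + 4·(−3) − c| / √17 = 12
|c − (−4)| = 12√17.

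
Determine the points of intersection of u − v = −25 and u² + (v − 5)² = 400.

(−20, 5) and (0, 25)

Substitute v = u + 25:
2u² + 40u = 0  ⟹  u² + 20u = 0
u = 0 or u = −20, giving (0, 25) and (−20, 5).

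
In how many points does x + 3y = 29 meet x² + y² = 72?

Centre (0, 0), r² = 72. Distance² from centre to line = (−29)²/10 = 841/10.
Since d² > r², the line lies outside the circle.

0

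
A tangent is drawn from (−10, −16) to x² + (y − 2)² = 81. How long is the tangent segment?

With centre O = (0, 2), |OP|² = 424 and r² = 81.
By the tangent–radius right angle, tangent length = √(|PO|² − r²) = √343 = 7√7.

7√7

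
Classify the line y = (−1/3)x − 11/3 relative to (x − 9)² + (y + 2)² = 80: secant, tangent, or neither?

secant

d² = (1·9 + 3·(−2) − (−11))²/10 = 98/5; r² = 80.
Since d² < r², the line cuts the circle twice.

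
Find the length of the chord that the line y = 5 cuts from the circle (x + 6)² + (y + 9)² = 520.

Substitute y = 5:
x² + 12x − 288 = 0
x = 12 or x = −24, giving (12, 5) and (−24, 5).
|(12, 5) − (−24, 5)| = √((36)² + (0)²) = 36.

36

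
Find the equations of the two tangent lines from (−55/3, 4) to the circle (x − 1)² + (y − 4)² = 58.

Write the tangent as mx − y + (4 − m·(−55/3)) = 0 and set its distance from the centre to √58:
[m·(58/3) − (0)]² = 58(m² + 1)
49m² − 9 = 0, so m = 3/7 or m = −3/7.
Through (−55/3, 4) these give 3x − 7y = −83 and 3x + 7y = −27.

3x − 7y = −83 and 3x + 7y = −27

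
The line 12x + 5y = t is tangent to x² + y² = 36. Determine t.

t = −78 or t = 78

Tangency holds when the distance from the centre (0, 0) to the line equals the radius 6:
|12·0 + 5·0 − t| / √169 = 6
|t| = 6·13, so t = 78 or t = −78.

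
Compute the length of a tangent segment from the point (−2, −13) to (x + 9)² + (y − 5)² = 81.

With centre O = (−9, 5), |OP|² = 373 and r² = 81.
The tangent meets the radius at right angles, so tangent² = |PO|² − r² = 373 − 81 = 292.

2√73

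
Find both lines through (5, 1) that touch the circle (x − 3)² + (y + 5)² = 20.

A line y − (1) = m(x − (5)) is tangent when its distance from (3, −5) is 2√5:
[m·(−2) − (−6)]² = 20(m² + 1)
2m² + 3m − 2 = 0, so m = −2 or m = 1/2.
Through (5, 1) these give 2x + y = 11 and x − 2y = 3.

2x + y = 11 and x − 2y = 3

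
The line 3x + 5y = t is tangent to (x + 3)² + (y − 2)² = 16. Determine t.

t = 1 ± 4√34

The line touches the circle iff its distance from (−3, 2) is 4:
|3·(−3) + 5·2 − t| / √34 = 4
|t − (1)| = 4√34.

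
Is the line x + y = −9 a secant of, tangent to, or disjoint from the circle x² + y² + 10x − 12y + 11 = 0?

Substituting the line into the circle gives 2x² + 40x + 200 = 0.
Δ = 1600 − 1600 = 0.
A repeated root: the line is tangent.

tangent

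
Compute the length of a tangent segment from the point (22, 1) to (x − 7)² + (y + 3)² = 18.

√223

The centre is (7, −3) and r = 3√2. The square of the distance from P to the centre is 225 + 16 = 241.
By the tangent–radius right angle, tangent length = √(|PO|² − r²) = √223.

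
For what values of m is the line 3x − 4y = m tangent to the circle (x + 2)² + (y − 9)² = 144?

m = −102 or m = 18

For a tangent, require d(centre, line) = r = 12.
|3·(−2) − 4·9 − m| / √25 = 12
|m − (−42)| = 12·5, so m = 18 or m = −102.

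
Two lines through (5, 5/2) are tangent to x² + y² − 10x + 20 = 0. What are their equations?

Write the tangent as mx − y + (5/2 − m·(5)) = 0 and set its distance from the centre to √5:
(0m − (−5/2))² = 5(m² + 1)
4m² − 1 = 0, so m = −1/2 or m = 1/2.
Through (5, 5/2) these give x + 2y = 10 and x − 2y = 0.

x + 2y = 10 and x − 2y = 0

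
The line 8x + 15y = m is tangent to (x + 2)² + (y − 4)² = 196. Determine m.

For a tangent, require d(centre, line) = r = 14.
|8·(−2) + 15·4 − m| / √289 = 14
|m − (44)| = 14·17, so m = 282 or m = −194.

m = −194 or m = 282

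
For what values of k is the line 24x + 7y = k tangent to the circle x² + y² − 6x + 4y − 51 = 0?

Tangency holds when the distance from the centre (3, −2) to the line equals the radius 8:
|24·3 + 7·(−2) − k| / √625 = 8
|k − (58)| = 8·25, so k = 258 or k = −142.

k = −142 or k = 258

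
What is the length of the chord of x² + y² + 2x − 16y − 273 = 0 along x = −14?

26

The distance from (−1, 8) to the line is 13, and r² = 338.
Chord = 2√(r² − d²) = 2·√(169) = 26.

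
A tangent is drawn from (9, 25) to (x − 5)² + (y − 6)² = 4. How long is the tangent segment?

With centre O = (5, 6), |OP|² = 377 and r² = 4.
Power of the point: PT² = |PO|² − r² = 373, so PT = √373.

√373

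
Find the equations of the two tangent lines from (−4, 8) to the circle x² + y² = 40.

x + 3y = 20 and 3x − y = −20

Let a tangent through (−4, 8) have slope m. Its distance from (0, 0) must equal 2√10:
(4m − (−8))² = 40(m² + 1)
3m² − 8m − 3 = 0, so m = −1/3 or m = 3.
Through (−4, 8) these give x + 3y = 20 and 3x − y = −20.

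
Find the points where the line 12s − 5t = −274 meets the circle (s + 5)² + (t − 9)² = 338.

(−22, 2) and (−12, 26)

Express t = (274 + 12s)/5 and substitute into the circle:
169s² + 5746s + 44616 = 0  ⟹  s² + 34s + 264 = 0
s = −12 or s = −22, giving (−12, 26) and (−22, 2).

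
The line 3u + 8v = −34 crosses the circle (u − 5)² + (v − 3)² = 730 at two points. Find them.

Express v = (−34 − 3u)/8 and substitute into the circle:
73u² − 292u − 41756 = 0  ⟹  u² − 4u − 572 = 0
u = 26 or u = −22, giving (26, −14) and (−22, 4).

(−22, 4) and (26, −14)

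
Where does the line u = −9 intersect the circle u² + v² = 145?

The line gives u = −9. Substituting into the circle:
v² − 64 = 0
v = 8 or v = −8, giving (−9, 8) and (−9, −8).

(−9, −8) and (−9, 8)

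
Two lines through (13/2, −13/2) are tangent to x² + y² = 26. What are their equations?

5x + y = 26 and x + 5y = −26

Write the tangent as mx − y + (−13/2 − m·(13/2)) = 0 and set its distance from the centre to √26:
[m·(−13/2) − (13/2)]² = 26(m² + 1)
5m² + 26m + 5 = 0, so m = −5 or m = −1/5.
Through (13/2, −13/2) these give 5x + y = 26 and x + 5y = −26.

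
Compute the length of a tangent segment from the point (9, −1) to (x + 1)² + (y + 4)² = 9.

10

With centre O = (−1, −4), |OP|² = 109 and r² = 9.
Power of the point: PT² = |PO|² − r² = 100, so PT = 10.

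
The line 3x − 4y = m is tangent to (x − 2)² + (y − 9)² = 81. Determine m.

m = −75 or m = 15

Tangency holds when the distance from the centre (2, 9) to the line equals the radius 9:
|3·2 − 4·9 − m| / √25 = 9
|m − (−30)| = 9·5, so m = 15 or m = −75.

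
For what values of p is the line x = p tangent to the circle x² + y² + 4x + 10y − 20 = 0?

p = −9 or p = 5

The line touches the circle iff its distance from (−2, −5) is 7:
|1·(−2) + 0·(−5) − p| / √1 = 7
|p − (−2)| = 7, so p = 5 or p = −9.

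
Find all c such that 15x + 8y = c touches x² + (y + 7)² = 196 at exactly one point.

The line touches the circle iff its distance from (0, −7) is 14:
|15·0 + 8·(−7) − c| / √289 = 14
|c − (−56)| = 14·17, so c = 182 or c = −294.

c = −294 or c = 182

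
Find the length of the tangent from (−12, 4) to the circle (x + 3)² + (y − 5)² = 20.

√62

Centre (−3, 5), r² = 20. |PO|² = (−9)² + (−1)² = 82.
Power of the point: PT² = |PO|² − r² = 62, so PT = √62.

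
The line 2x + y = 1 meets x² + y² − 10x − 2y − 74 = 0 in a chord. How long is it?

8√5

From the line, y = −2x + 1. Substituting:
5x² − 10x − 75 = 0  ⟹  x² − 2x − 15 = 0
x = 5 or x = −3, giving (5, −9) and (−3, 7).
|(5, −9) − (−3, 7)| = √((8)² + (−16)²) = 8√5.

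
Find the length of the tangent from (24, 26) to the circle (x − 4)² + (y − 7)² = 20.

√741

Centre (4, 7), r² = 20. |PO|² = (20)² + (19)² = 761.
By the tangent–radius right angle, tangent length = √(|PO|² − r²) = √741.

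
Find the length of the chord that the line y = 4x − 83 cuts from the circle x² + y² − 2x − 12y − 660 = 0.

8√17

Express y = 4x − 83 and substitute into the circle:
17x² − 714x + 7225 = 0  ⟹  x² − 42x + 425 = 0
x = 25 or x = 17, giving (25, 17) and (17, −15).
Chord length = distance between (25, 17) and (17, −15) = √1088 = 8√17.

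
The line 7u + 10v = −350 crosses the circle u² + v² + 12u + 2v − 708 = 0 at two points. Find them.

Express v = (−350 − 7u)/10 and substitute into the circle:
149u² + 5960u + 44700 = 0  ⟹  u² + 40u + 300 = 0
u = −10 or u = −30, giving (−10, −28) and (−30, −14).

(−30, −14) and (−10, −28)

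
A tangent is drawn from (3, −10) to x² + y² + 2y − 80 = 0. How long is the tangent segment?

Centre (0, −1), r² = 81. |PO|² = (3)² + (−9)² = 90.
The tangent meets the radius at right angles, so tangent² = |PO|² − r² = 90 − 81 = 9.

3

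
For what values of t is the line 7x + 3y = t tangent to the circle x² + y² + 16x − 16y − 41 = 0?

t = −32 ± 13√58

The line touches the circle iff its distance from (−8, 8) is 13:
|7·(−8) + 3·8 − t| / √58 = 13
|t − (−32)| = 13√58.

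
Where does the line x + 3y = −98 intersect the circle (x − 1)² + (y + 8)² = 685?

(−17, −27) and (4, −34)

From the line, y = (−98 − x)/3. Substituting:
10x² + 130x − 680 = 0  ⟹  x² + 13x − 68 = 0
x = 4 or x = −17, giving (4, −34) and (−17, −27).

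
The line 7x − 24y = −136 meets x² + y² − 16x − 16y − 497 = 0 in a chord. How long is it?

Substitute y = (136 + 7x)/24:
625x² − 10000x − 320000 = 0  ⟹  x² − 16x − 512 = 0
x = 32 or x = −16, giving (32, 15) and (−16, 1).
Chord length = distance between (32, 15) and (−16, 1) = √2500 = 50.

50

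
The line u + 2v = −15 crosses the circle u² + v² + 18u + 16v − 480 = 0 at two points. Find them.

Express v = (−15 − u)/2 and substitute into the circle:
5u² + 70u − 2175 = 0  ⟹  u² + 14u − 435 = 0
u = 15 or u = −29, giving (15, −15) and (−29, 7).

(−29, 7) and (15, −15)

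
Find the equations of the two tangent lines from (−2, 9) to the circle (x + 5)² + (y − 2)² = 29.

5x + 2y = 8 and 2x − 5y = −49

Write the tangent as mx − y + (9 − m·(−2)) = 0 and set its distance from the centre to √29:
[m·(−3) − (−7)]² = 29(m² + 1)
10m² + 21m − 10 = 0, so m = −5/2 or m = 2/5.
Through (−2, 9) these give 5x + 2y = 8 and 2x − 5y = −49.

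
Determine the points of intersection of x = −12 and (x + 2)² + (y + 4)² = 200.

The line gives x = −12. Substituting into the circle:
y² + 8y − 84 = 0
y = 6 or y = −14, giving (−12, 6) and (−12, −14).

(−12, −14) and (−12, 6)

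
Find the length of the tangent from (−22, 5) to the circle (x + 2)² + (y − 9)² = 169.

The centre is (−2, 9) and r = 13. The square of the distance from P to the centre is 400 + 16 = 416.
Power of the point: PT² = |PO|² − r² = 247, so PT = √247.

√247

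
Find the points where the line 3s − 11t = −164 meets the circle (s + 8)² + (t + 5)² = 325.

Substitute t = (164 + 3s)/11:
130s² + 3250s + 16380 = 0  ⟹  s² + 25s + 126 = 0
s = −7 or s = −18, giving (−7, 13) and (−18, 10).

(−18, 10) and (−7, 13)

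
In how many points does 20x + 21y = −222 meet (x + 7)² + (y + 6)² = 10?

Centre (−7, −6), r² = 10. Distance² from centre to line = (−44)²/841 = 1936/841.
Since d² < r², the line cuts the circle twice.

2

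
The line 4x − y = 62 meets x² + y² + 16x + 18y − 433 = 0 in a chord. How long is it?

The distance from (−8, −9) to the line is 85/√17, and r² = 578.
Chord = 2√(r² − d²) = 2·√(153) = 6√17.

6√17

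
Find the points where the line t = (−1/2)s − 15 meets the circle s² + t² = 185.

From the line, t = (−30 − s)/2. Substituting:
5s² + 60s + 160 = 0  ⟹  s² + 12s + 32 = 0
s = −4 or s = −8, giving (−4, −13) and (−8, −11).

(−8, −11) and (−4, −13)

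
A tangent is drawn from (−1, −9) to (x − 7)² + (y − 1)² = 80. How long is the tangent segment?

2√21

The centre is (7, 1) and r = 4√5. The square of the distance from P to the centre is 64 + 100 = 164.
By the tangent–radius right angle, tangent length = √(|PO|² − r²) = √84 = 2√21.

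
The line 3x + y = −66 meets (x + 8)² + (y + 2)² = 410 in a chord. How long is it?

10√10

Substitute y = −3x − 66:
10x² + 400x + 3750 = 0  ⟹  x² + 40x + 375 = 0
x = −15 or x = −25, giving (−15, −21) and (−25, 9).
Chord length = distance between (−15, −21) and (−25, 9) = √1000 = 10√10.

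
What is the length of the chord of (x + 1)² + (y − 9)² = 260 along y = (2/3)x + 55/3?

8√13

The distance from (−1, 9) to the line is 26/√13, and r² = 260.
Half the chord is √(r² − d²) = √(208), so the full chord is 8√13.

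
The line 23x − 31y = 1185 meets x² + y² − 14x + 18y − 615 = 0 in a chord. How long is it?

Substitute y = (−1185 + 23x)/31:
1490x² − 55130x + 151980 = 0  ⟹  x² − 37x + 102 = 0
x = 34 or x = 3, giving (34, −13) and (3, −36).
Chord length = distance between (34, −13) and (3, −36) = √1490 = √1490.

√1490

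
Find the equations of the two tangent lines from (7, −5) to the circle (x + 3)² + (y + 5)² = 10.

x − 3y = 22 and x + 3y = −8

Write the tangent as mx − y + (−5 − m·(7)) = 0 and set its distance from the centre to √10:
[m·(−10) − (0)]² = 10(m² + 1)
9m² − 1 = 0, so m = 1/3 or m = −1/3.
Through (7, −5) these give x − 3y = 22 and x + 3y = −8.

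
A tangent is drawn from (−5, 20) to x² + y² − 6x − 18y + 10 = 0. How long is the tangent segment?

√105

With centre O = (3, 9), |OP|² = 185 and r² = 80.
Power of the point: PT² = |PO|² − r² = 105, so PT = √105.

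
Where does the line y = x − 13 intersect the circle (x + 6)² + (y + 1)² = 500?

Express y = x − 13 and substitute into the circle:
2x² − 12x − 320 = 0  ⟹  x² − 6x − 160 = 0
x = 16 or x = −10, giving (16, 3) and (−10, −23).

(−10, −23) and (16, 3)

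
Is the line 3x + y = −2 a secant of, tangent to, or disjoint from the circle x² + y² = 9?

Substituting the line into the circle gives 10x² + 12x − 5 = 0.
Discriminant = (12)² − 4·10·(−5) = 344 > 0.
Two real roots: the line is a secant.

secant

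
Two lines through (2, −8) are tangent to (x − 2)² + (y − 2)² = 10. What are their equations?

Let a tangent through (2, −8) have slope m. Its distance from (2, 2) must equal √10:
(0m − (10))² = 10(m² + 1)
m² − 9 = 0, so m = −3 or m = 3.
With m = −3: 3x + y = −2. With m = 3: 3x − y = 14.

3x + y = −2 and 3x − y = 14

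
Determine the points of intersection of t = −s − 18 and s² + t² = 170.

(−11, −7) and (−7, −11)

Substitute t = −s − 18:
2s² + 36s + 154 = 0  ⟹  s² + 18s + 77 = 0
s = −7 or s = −11, giving (−7, −11) and (−11, −7).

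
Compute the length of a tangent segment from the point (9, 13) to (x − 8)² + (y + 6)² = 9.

√353

With centre O = (8, −6), |OP|² = 362 and r² = 9.
By the tangent–radius right angle, tangent length = √(|PO|² − r²) = √353.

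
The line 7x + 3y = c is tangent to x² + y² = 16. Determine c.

Tangency holds when the distance from the centre (0, 0) to the line equals the radius 4:
|7·0 + 3·0 − c| / √58 = 4
|c| = 4√58.

c = ±4√58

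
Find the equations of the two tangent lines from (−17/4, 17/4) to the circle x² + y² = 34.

5x − 3y = −34 and 3x − 5y = −34

Write the tangent as mx − y + (17/4 − m·(−17/4)) = 0 and set its distance from the centre to √34:
[m·(17/4) − (−17/4)]² = 34(m² + 1)
15m² − 34m + 15 = 0, so m = 5/3 or m = 3/5.
With m = 5/3: 5x − 3y = −34. With m = 3/5: 3x − 5y = −34.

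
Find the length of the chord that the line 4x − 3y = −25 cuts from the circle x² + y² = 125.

20

Centre (0, 0), r² = 125. Perpendicular distance d from centre to line = |25| / √25 = 25/√25.
Half the chord is √(r² − d²) = √(100), so the full chord is 20.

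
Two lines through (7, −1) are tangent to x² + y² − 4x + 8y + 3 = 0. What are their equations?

A line y − (−1) = m(x − (7)) is tangent when its distance from (2, −4) is √17:
(−5m − (−3))² = 17(m² + 1)
4m² − 15m − 4 = 0, so m = 4 or m = −1/4.
With m = 4: 4x − y = 29. With m = −1/4: x + 4y = 3.

4x − y = 29 and x + 4y = 3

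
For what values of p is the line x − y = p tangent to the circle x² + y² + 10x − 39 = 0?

The line touches the circle iff its distance from (−5, 0) is 8:
|1·(−5) − 1·0 − p| / √2 = 8
|p − (−5)| = 8√2.

p = −5 ± 8√2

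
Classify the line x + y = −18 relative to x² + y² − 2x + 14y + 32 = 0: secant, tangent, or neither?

Substituting the line into the circle gives 2x² + 20x + 104 = 0.
Discriminant = (20)² − 4·2·(104) = −432 < 0.
No real roots: the line does not meet the circle.

neither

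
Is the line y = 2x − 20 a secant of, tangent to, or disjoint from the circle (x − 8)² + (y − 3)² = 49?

secant

Centre (8, 3), r² = 49. Distance² from centre to line = (−7)²/5 = 49/5.
Since d² < r², the line cuts the circle twice.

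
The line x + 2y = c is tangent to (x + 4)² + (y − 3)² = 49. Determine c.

For a tangent, require d(centre, line) = r = 7.
|1·(−4) + 2·3 − c| / √5 = 7
|c − (2)| = 7√5.

c = 2 ± 7√5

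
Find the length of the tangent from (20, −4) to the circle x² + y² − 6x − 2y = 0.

4√19

With centre O = (3, 1), |OP|² = 314 and r² = 10.
Power of the point: PT² = |PO|² − r² = 304, so PT = 4√19.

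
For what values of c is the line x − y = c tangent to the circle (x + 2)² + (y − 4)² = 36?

c = −6 ± 6√2

For a tangent, require d(centre, line) = r = 6.
|1·(−2) − 1·4 − c| / √2 = 6
|c − (−6)| = 6√2.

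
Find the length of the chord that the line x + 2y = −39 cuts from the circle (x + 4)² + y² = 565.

From the line, y = (−39 − x)/2. Substituting:
5x² + 110x − 675 = 0  ⟹  x² + 22x − 135 = 0
x = 5 or x = −27, giving (5, −22) and (−27, −6).
|(5, −22) − (−27, −6)| = √((32)² + (−16)²) = 16√5.

16√5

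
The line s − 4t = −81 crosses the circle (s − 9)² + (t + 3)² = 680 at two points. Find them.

Express t = (81 + s)/4 and substitute into the circle:
17s² − 102s − 935 = 0  ⟹  s² − 6s − 55 = 0
s = 11 or s = −5, giving (11, 23) and (−5, 19).

(−5, 19) and (11, 23)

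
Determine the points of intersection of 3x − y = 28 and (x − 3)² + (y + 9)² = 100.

Express y = 3x − 28 and substitute into the circle:
10x² − 120x + 270 = 0  ⟹  x² − 12x + 27 = 0
x = 9 or x = 3, giving (9, −1) and (3, −19).

(3, −19) and (9, −1)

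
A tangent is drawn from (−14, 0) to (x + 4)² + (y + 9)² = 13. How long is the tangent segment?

The centre is (−4, −9) and r = √13. The square of the distance from P to the centre is 100 + 81 = 181.
By the tangent–radius right angle, tangent length = √(|PO|² − r²) = √168 = 2√42.

2√42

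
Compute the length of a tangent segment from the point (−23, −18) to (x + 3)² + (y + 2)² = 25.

With centre O = (−3, −2), |OP|² = 656 and r² = 25.
The tangent meets the radius at right angles, so tangent² = |PO|² − r² = 656 − 25 = 631.

√631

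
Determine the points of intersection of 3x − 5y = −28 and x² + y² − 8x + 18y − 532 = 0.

(−21, −7) and (14, 14)

From the line, y = (28 + 3x)/5. Substituting:
34x² + 238x − 9996 = 0  ⟹  x² + 7x − 294 = 0
x = 14 or x = −21, giving (14, 14) and (−21, −7).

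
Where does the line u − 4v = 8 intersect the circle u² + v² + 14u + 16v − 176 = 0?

Express v = (−8 + u)/4 and substitute into the circle:
17u² + 272u − 3264 = 0  ⟹  u² + 16u − 192 = 0
u = 8 or u = −24, giving (8, 0) and (−24, −8).

(−24, −8) and (8, 0)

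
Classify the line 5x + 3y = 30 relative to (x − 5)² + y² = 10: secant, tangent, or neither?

secant

Centre (5, 0), r² = 10. Distance² from centre to line = (−5)²/34 = 25/34.
Since d² < r², the line cuts the circle twice.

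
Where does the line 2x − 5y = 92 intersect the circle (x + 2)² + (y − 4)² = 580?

Express y = (−92 + 2x)/5 and substitute into the circle:
29x² − 348x − 1856 = 0  ⟹  x² − 12x − 64 = 0
x = 16 or x = −4, giving (16, −12) and (−4, −20).

(−4, −20) and (16, −12)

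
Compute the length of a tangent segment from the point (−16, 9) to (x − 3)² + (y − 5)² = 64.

√313

The centre is (3, 5) and r = 8. The square of the distance from P to the centre is 361 + 16 = 377.
By the tangent–radius right angle, tangent length = √(|PO|² − r²) = √313.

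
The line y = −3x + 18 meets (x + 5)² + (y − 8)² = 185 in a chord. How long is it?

Centre (−5, 8), r² = 185. Perpendicular distance d from centre to line = |−25| / √10 = 25/√10.
Chord = 2√(r² − d²) = 2·√(245/2) = 7√10.

7√10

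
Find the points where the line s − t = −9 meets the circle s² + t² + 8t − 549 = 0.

From the line, t = s + 9. Substituting:
2s² + 26s − 396 = 0  ⟹  s² + 13s − 198 = 0
s = 9 or s = −22, giving (9, 18) and (−22, −13).

(−22, −13) and (9, 18)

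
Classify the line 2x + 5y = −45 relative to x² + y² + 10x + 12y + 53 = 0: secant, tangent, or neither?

d² = (2·(−5) + 5·(−6) − (−45))²/29 = 25/29; r² = 8.
Since d² < r², the line cuts the circle twice.

secant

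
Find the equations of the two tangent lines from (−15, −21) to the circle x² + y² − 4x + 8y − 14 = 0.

Write the tangent as mx − y + (−21 − m·(−15)) = 0 and set its distance from the centre to √34:
[m·(17) − (17)]² = 34(m² + 1)
15m² − 34m + 15 = 0, so m = 3/5 or m = 5/3.
With m = 3/5: 3x − 5y = 60. With m = 5/3: 5x − 3y = −12.

3x − 5y = 60 and 5x − 3y = −12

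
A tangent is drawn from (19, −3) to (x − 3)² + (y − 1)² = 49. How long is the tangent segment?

√223

The centre is (3, 1) and r = 7. The square of the distance from P to the centre is 256 + 16 = 272.
The tangent meets the radius at right angles, so tangent² = |PO|² − r² = 272 − 49 = 223.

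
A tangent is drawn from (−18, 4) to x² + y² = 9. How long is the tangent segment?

With centre O = (0, 0), |OP|² = 340 and r² = 9.
By the tangent–radius right angle, tangent length = √(|PO|² − r²) = √331.

√331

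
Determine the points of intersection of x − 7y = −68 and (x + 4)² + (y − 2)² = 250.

(−19, 7) and (9, 11)

From the line, y = (68 + x)/7. Substituting:
50x² + 500x − 8550 = 0  ⟹  x² + 10x − 171 = 0
x = 9 or x = −19, giving (9, 11) and (−19, 7).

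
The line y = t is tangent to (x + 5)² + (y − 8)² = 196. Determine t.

t = −6 or t = 22

For a tangent, require d(centre, line) = r = 14.
|0·(−5) + 1·8 − t| / √1 = 14
|t − (8)| = 14, so t = 22 or t = −6.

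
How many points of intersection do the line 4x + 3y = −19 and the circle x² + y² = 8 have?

0

Substituting the line into the circle gives 25x² + 152x + 289 = 0.
Δ = 23104 − 28900 = −5796.
No real roots: the line does not meet the circle.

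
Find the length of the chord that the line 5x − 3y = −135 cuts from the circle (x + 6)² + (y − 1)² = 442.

From the line, y = (135 + 5x)/3. Substituting:
34x² + 1428x + 13770 = 0  ⟹  x² + 42x + 405 = 0
x = −15 or x = −27, giving (−15, 20) and (−27, 0).
|(−15, 20) − (−27, 0)| = √((12)² + (20)²) = 4√34.

4√34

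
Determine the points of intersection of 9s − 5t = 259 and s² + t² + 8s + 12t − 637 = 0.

Substitute t = (−259 + 9s)/5:
106s² − 3922s + 35616 = 0  ⟹  s² − 37s + 336 = 0
s = 21 or s = 16, giving (21, −14) and (16, −23).

(16, −23) and (21, −14)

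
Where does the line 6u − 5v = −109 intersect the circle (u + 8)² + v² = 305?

(−24, −7) and (−4, 17)

Substitute v = (109 + 6u)/5:
61u² + 1708u + 5856 = 0  ⟹  u² + 28u + 96 = 0
u = −4 or u = −24, giving (−4, 17) and (−24, −7).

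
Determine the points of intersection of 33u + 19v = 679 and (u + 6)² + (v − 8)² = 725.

Substitute v = (679 − 33u)/19:
1450u² − 30450u + 29000 = 0  ⟹  u² − 21u + 20 = 0
u = 20 or u = 1, giving (20, 1) and (1, 34).

(1, 34) and (20, 1)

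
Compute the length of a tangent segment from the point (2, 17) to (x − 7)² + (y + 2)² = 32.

Centre (7, −2), r² = 32. |PO|² = (−5)² + (19)² = 386.
The tangent meets the radius at right angles, so tangent² = |PO|² − r² = 386 − 32 = 354.

√354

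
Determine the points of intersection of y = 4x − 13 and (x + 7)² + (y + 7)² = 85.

From the line, y = 4x − 13. Substituting:
17x² − 34x = 0  ⟹  x² − 2x = 0
x = 2 or x = 0, giving (2, −5) and (0, −13).

(0, −13) and (2, −5)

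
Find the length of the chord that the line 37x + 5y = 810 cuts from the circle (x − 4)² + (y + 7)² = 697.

√1394

From the line, y = (810 − 37x)/5. Substituting:
1394x² − 62730x + 697000 = 0  ⟹  x² − 45x + 500 = 0
x = 25 or x = 20, giving (25, −23) and (20, 14).
|(25, −23) − (20, 14)| = √((5)² + (−37)²) = √1394.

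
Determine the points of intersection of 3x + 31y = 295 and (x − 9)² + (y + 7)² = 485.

(−5, 10) and (26, 7)

From the line, y = (295 − 3x)/31. Substituting:
970x² − 20370x − 126100 = 0  ⟹  x² − 21x − 130 = 0
x = 26 or x = −5, giving (26, 7) and (−5, 10).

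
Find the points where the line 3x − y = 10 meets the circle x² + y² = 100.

Substitute y = 3x − 10:
10x² − 60x = 0  ⟹  x² − 6x = 0
x = 6 or x = 0, giving (6, 8) and (0, −10).

(0, −10) and (6, 8)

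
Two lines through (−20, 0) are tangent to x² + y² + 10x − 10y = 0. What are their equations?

Let a tangent through (−20, 0) have slope m. Its distance from (−5, 5) must equal 5√2:
(15m − (5))² = 50(m² + 1)
7m² − 6m − 1 = 0, so m = −1/7 or m = 1.
With m = −1/7: x + 7y = −20. With m = 1: x − y = −20.

x + 7y = −20 and x − y = −20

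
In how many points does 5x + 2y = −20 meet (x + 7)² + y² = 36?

2

Centre (−7, 0), r² = 36. Distance² from centre to line = (−15)²/29 = 225/29.
Since d² < r², the line cuts the circle twice.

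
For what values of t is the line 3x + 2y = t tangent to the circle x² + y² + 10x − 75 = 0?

t = −15 ± 10√13

Tangency holds when the distance from the centre (−5, 0) to the line equals the radius 10:
|3·(−5) + 2·0 − t| / √13 = 10
|t − (−15)| = 10√13.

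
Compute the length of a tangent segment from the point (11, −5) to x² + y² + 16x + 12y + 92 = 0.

√354

Centre (−8, −6), r² = 8. |PO|² = (19)² + (1)² = 362.
Power of the point: PT² = |PO|² − r² = 354, so PT = √354.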